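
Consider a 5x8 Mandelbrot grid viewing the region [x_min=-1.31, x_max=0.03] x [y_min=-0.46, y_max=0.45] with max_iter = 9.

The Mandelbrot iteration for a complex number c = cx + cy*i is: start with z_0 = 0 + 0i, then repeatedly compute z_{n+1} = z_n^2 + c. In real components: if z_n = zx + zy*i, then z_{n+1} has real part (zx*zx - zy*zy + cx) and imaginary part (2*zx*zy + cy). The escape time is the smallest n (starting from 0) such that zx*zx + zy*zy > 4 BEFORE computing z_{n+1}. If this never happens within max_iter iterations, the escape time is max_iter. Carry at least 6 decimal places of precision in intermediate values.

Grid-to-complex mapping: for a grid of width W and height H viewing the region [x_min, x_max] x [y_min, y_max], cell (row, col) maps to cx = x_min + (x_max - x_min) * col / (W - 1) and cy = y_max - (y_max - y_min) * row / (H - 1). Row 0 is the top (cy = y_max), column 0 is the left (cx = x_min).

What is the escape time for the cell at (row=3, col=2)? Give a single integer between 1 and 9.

z_0 = 0 + 0i, c = -0.6400 + 0.0600i
Iter 1: z = -0.6400 + 0.0600i, |z|^2 = 0.4132
Iter 2: z = -0.2340 + -0.0168i, |z|^2 = 0.0550
Iter 3: z = -0.5855 + 0.0679i, |z|^2 = 0.3474
Iter 4: z = -0.3018 + -0.0195i, |z|^2 = 0.0914
Iter 5: z = -0.5493 + 0.0718i, |z|^2 = 0.3069
Iter 6: z = -0.3434 + -0.0188i, |z|^2 = 0.1183
Iter 7: z = -0.5224 + 0.0729i, |z|^2 = 0.2783
Iter 8: z = -0.3724 + -0.0162i, |z|^2 = 0.1389

Answer: 9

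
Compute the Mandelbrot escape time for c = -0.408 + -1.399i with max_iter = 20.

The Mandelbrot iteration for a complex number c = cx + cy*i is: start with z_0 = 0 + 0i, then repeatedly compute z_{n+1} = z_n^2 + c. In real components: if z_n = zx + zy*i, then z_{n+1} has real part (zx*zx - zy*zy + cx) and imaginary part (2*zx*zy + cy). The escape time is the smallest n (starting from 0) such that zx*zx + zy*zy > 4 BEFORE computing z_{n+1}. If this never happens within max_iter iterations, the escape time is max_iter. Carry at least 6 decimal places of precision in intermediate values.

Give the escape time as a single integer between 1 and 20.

z_0 = 0 + 0i, c = -0.4080 + -1.3990i
Iter 1: z = -0.4080 + -1.3990i, |z|^2 = 2.1237
Iter 2: z = -2.1987 + -0.2574i, |z|^2 = 4.9007
Escaped at iteration 2

Answer: 2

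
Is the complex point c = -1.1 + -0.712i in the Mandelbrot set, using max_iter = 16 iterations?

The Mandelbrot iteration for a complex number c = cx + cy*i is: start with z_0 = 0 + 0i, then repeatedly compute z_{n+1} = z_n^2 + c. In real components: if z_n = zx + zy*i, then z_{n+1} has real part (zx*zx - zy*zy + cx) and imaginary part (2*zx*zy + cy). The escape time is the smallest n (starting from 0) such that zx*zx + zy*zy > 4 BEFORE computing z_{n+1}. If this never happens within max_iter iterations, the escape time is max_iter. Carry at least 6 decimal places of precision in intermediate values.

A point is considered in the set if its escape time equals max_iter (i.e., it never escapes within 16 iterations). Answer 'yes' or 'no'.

z_0 = 0 + 0i, c = -1.1000 + -0.7120i
Iter 1: z = -1.1000 + -0.7120i, |z|^2 = 1.7169
Iter 2: z = -0.3969 + 0.8544i, |z|^2 = 0.8876
Iter 3: z = -1.6724 + -1.3903i, |z|^2 = 4.7300
Escaped at iteration 3

Answer: no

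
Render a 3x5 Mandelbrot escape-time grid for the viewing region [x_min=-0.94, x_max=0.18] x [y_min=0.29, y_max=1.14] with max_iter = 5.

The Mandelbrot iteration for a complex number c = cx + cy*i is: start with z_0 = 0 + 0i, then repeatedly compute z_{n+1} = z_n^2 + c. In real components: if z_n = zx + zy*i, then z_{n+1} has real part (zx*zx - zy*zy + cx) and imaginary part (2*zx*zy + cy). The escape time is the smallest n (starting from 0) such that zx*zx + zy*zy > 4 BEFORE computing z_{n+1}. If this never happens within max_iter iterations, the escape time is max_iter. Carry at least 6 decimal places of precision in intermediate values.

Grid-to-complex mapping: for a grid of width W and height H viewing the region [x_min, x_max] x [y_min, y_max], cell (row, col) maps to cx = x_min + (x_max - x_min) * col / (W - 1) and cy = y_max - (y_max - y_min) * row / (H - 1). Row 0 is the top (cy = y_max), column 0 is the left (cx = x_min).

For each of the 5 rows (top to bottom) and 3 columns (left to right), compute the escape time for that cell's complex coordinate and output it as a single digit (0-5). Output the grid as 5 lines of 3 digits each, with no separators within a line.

(row=0, col=0): c = -0.9400 + 1.1400i → escape time 3
(row=0, col=1): c = -0.3800 + 1.1400i → escape time 4
(row=0, col=2): c = 0.1800 + 1.1400i → escape time 3
(row=1, col=0): c = -0.9400 + 0.9275i → escape time 3
(row=1, col=1): c = -0.3800 + 0.9275i → escape time 5
(row=1, col=2): c = 0.1800 + 0.9275i → escape time 4
(row=2, col=0): c = -0.9400 + 0.7150i → escape time 4
(row=2, col=1): c = -0.3800 + 0.7150i → escape time 5
(row=2, col=2): c = 0.1800 + 0.7150i → escape time 5
(row=3, col=0): c = -0.9400 + 0.5025i → escape time 5
(row=3, col=1): c = -0.3800 + 0.5025i → escape time 5
(row=3, col=2): c = 0.1800 + 0.5025i → escape time 5
(row=4, col=0): c = -0.9400 + 0.2900i → escape time 5
(row=4, col=1): c = -0.3800 + 0.2900i → escape time 5
(row=4, col=2): c = 0.1800 + 0.2900i → escape time 5

Answer: 343
354
455
555
555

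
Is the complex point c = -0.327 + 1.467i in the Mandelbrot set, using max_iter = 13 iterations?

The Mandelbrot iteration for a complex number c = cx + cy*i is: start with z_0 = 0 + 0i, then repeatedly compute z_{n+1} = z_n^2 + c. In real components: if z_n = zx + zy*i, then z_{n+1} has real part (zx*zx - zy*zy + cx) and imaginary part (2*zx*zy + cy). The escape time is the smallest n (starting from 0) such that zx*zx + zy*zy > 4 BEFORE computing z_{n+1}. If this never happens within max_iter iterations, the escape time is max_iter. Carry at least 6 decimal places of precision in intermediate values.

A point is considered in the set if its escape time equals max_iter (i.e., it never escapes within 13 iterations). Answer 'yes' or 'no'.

z_0 = 0 + 0i, c = -0.3270 + 1.4670i
Iter 1: z = -0.3270 + 1.4670i, |z|^2 = 2.2590
Iter 2: z = -2.3722 + 0.5076i, |z|^2 = 5.8848
Escaped at iteration 2

Answer: no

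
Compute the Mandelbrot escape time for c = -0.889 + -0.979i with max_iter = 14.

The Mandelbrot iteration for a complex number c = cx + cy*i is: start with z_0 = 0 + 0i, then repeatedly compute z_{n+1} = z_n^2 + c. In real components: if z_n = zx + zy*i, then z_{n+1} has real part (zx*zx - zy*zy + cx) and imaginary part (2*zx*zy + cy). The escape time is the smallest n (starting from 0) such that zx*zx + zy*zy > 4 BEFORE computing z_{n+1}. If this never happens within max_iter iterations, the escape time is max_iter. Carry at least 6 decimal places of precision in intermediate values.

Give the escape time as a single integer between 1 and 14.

Answer: 3

Derivation:
z_0 = 0 + 0i, c = -0.8890 + -0.9790i
Iter 1: z = -0.8890 + -0.9790i, |z|^2 = 1.7488
Iter 2: z = -1.0571 + 0.7617i, |z|^2 = 1.6976
Iter 3: z = -0.3516 + -2.5893i, |z|^2 = 6.8283
Escaped at iteration 3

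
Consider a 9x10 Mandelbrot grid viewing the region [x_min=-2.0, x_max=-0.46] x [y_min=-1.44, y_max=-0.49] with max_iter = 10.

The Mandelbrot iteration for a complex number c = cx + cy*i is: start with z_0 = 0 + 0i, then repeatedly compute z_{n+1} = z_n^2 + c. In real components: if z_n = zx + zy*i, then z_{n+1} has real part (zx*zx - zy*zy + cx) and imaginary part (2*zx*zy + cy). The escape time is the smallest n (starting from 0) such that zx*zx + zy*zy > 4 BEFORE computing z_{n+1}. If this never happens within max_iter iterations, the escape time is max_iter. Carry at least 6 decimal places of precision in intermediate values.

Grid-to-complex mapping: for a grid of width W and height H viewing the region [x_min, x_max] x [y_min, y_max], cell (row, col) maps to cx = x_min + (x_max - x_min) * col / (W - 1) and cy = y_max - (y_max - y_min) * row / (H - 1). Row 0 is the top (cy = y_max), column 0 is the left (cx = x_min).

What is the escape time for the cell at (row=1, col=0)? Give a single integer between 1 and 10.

z_0 = 0 + 0i, c = -2.0000 + -0.5956i
Iter 1: z = -2.0000 + -0.5956i, |z|^2 = 4.3547
Escaped at iteration 1

Answer: 1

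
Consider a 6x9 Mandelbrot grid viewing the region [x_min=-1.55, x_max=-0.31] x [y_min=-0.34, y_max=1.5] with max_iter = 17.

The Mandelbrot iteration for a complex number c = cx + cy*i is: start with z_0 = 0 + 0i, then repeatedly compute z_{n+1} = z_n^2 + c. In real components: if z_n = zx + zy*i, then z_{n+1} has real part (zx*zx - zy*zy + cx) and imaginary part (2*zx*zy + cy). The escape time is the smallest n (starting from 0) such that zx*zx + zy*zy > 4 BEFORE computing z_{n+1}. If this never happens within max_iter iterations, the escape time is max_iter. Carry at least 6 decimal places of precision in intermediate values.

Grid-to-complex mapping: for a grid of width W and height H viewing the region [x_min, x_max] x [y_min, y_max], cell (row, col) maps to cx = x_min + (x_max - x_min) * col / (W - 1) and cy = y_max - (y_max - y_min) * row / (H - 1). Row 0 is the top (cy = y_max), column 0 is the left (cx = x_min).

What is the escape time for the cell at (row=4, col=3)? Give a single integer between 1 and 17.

z_0 = 0 + 0i, c = -0.8060 + 0.5800i
Iter 1: z = -0.8060 + 0.5800i, |z|^2 = 0.9860
Iter 2: z = -0.4928 + -0.3550i, |z|^2 = 0.3688
Iter 3: z = -0.6892 + 0.9298i, |z|^2 = 1.3395
Iter 4: z = -1.1956 + -0.7016i, |z|^2 = 1.9217
Iter 5: z = 0.1312 + 2.2577i, |z|^2 = 5.1146
Escaped at iteration 5

Answer: 5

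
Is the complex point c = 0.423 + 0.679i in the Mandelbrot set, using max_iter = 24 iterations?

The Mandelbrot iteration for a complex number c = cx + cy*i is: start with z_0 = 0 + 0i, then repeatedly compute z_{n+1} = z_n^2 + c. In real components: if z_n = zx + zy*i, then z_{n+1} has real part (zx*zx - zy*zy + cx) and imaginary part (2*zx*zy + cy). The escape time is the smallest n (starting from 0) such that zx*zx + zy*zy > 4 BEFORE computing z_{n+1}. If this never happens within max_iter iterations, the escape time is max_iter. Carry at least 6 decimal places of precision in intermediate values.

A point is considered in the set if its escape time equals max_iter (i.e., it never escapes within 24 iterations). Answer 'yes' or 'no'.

Answer: no

Derivation:
z_0 = 0 + 0i, c = 0.4230 + 0.6790i
Iter 1: z = 0.4230 + 0.6790i, |z|^2 = 0.6400
Iter 2: z = 0.1409 + 1.2534i, |z|^2 = 1.5909
Iter 3: z = -1.1282 + 1.0322i, |z|^2 = 2.3384
Iter 4: z = 0.6305 + -1.6501i, |z|^2 = 3.1205
Iter 5: z = -1.9023 + -1.4019i, |z|^2 = 5.5843
Escaped at iteration 5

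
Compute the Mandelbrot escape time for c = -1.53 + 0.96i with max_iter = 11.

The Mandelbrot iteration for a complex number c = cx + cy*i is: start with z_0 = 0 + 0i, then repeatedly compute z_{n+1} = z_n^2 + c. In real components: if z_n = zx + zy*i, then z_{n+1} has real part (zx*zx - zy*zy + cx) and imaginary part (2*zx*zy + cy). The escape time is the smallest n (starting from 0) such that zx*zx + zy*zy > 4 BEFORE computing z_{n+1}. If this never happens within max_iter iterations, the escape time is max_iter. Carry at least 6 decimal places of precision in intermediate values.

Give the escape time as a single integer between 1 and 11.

Answer: 3

Derivation:
z_0 = 0 + 0i, c = -1.5300 + 0.9600i
Iter 1: z = -1.5300 + 0.9600i, |z|^2 = 3.2625
Iter 2: z = -0.1107 + -1.9776i, |z|^2 = 3.9232
Iter 3: z = -5.4286 + 1.3978i, |z|^2 = 31.4242
Escaped at iteration 3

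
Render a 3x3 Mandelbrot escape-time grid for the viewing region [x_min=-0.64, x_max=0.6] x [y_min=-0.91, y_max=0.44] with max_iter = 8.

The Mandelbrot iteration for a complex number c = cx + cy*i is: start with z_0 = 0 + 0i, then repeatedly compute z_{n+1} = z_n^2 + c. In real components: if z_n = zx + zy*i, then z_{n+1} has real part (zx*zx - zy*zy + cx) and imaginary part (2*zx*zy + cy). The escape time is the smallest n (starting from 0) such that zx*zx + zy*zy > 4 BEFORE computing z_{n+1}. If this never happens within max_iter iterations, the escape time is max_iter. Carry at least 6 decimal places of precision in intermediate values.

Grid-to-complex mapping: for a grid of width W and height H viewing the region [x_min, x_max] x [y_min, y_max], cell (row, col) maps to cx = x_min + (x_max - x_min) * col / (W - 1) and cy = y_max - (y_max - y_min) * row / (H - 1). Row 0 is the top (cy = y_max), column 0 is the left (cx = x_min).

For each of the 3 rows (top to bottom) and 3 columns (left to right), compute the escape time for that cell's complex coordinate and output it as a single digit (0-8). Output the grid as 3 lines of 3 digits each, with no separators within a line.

Answer: 884
884
482

Derivation:
(row=0, col=0): c = -0.6400 + 0.4400i → escape time 8
(row=0, col=1): c = -0.0200 + 0.4400i → escape time 8
(row=0, col=2): c = 0.6000 + 0.4400i → escape time 4
(row=1, col=0): c = -0.6400 + -0.2350i → escape time 8
(row=1, col=1): c = -0.0200 + -0.2350i → escape time 8
(row=1, col=2): c = 0.6000 + -0.2350i → escape time 4
(row=2, col=0): c = -0.6400 + -0.9100i → escape time 4
(row=2, col=1): c = -0.0200 + -0.9100i → escape time 8
(row=2, col=2): c = 0.6000 + -0.9100i → escape time 2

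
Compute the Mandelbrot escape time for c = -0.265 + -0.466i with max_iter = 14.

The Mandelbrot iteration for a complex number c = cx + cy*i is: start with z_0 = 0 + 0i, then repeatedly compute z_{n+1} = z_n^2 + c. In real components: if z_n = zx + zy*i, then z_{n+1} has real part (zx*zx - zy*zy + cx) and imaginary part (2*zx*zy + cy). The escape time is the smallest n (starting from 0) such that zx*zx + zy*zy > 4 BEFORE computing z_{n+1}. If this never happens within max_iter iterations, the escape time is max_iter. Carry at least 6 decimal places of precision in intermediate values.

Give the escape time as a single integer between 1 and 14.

z_0 = 0 + 0i, c = -0.2650 + -0.4660i
Iter 1: z = -0.2650 + -0.4660i, |z|^2 = 0.2874
Iter 2: z = -0.4119 + -0.2190i, |z|^2 = 0.2177
Iter 3: z = -0.1433 + -0.2856i, |z|^2 = 0.1021
Iter 4: z = -0.3260 + -0.3842i, |z|^2 = 0.2539
Iter 5: z = -0.3063 + -0.2155i, |z|^2 = 0.1403
Iter 6: z = -0.2176 + -0.3340i, |z|^2 = 0.1589
Iter 7: z = -0.3292 + -0.3206i, |z|^2 = 0.2112
Iter 8: z = -0.2594 + -0.2549i, |z|^2 = 0.1323
Iter 9: z = -0.2627 + -0.3337i, |z|^2 = 0.1804
Iter 10: z = -0.3074 + -0.2907i, |z|^2 = 0.1790
Iter 11: z = -0.2550 + -0.2873i, |z|^2 = 0.1476
Iter 12: z = -0.2825 + -0.3195i, |z|^2 = 0.1819
Iter 13: z = -0.2873 + -0.2855i, |z|^2 = 0.1640

Answer: 14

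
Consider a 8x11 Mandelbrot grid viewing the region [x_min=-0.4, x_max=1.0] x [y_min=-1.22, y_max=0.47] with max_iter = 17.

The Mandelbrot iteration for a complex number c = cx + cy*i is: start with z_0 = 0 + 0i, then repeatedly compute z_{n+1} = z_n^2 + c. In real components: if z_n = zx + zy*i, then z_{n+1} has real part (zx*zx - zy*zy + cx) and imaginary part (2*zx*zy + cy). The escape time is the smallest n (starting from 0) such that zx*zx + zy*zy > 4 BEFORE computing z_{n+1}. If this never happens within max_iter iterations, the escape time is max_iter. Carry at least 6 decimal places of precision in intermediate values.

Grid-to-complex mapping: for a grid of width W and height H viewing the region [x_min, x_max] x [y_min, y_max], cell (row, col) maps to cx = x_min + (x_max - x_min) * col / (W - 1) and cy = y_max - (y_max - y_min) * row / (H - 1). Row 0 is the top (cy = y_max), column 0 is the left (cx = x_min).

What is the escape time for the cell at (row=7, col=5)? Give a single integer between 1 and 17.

Answer: 3

Derivation:
z_0 = 0 + 0i, c = 0.6000 + -0.7130i
Iter 1: z = 0.6000 + -0.7130i, |z|^2 = 0.8684
Iter 2: z = 0.4516 + -1.5686i, |z|^2 = 2.6645
Iter 3: z = -1.6565 + -2.1299i, |z|^2 = 7.2804
Escaped at iteration 3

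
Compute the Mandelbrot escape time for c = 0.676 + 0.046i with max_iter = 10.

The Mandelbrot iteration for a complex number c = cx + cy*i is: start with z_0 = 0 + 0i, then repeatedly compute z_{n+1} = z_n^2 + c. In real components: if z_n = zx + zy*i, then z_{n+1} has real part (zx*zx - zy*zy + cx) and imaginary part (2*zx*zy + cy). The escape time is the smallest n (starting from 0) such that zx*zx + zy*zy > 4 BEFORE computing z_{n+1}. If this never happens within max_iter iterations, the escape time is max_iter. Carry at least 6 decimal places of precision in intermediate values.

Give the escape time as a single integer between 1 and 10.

Answer: 4

Derivation:
z_0 = 0 + 0i, c = 0.6760 + 0.0460i
Iter 1: z = 0.6760 + 0.0460i, |z|^2 = 0.4591
Iter 2: z = 1.1309 + 0.1082i, |z|^2 = 1.2905
Iter 3: z = 1.9431 + 0.2907i, |z|^2 = 3.8603
Iter 4: z = 4.3673 + 1.1757i, |z|^2 = 20.4555
Escaped at iteration 4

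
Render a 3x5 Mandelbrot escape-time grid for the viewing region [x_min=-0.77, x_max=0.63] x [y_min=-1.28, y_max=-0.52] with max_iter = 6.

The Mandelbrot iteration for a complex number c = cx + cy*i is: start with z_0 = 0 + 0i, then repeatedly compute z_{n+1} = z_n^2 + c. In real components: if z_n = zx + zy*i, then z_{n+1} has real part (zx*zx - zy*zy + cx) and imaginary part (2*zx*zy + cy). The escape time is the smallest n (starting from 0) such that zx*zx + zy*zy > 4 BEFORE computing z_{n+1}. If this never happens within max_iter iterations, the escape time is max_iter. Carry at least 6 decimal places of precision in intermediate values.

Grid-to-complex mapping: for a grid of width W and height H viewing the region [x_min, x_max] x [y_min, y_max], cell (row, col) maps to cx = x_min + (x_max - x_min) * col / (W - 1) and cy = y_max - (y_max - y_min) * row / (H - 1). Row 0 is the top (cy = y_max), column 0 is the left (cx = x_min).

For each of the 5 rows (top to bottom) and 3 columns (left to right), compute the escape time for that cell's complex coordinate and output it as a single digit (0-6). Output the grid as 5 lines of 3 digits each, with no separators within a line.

Answer: 663
463
462
352
322

Derivation:
(row=0, col=0): c = -0.7700 + -0.5200i → escape time 6
(row=0, col=1): c = -0.0700 + -0.5200i → escape time 6
(row=0, col=2): c = 0.6300 + -0.5200i → escape time 3
(row=1, col=0): c = -0.7700 + -0.7100i → escape time 4
(row=1, col=1): c = -0.0700 + -0.7100i → escape time 6
(row=1, col=2): c = 0.6300 + -0.7100i → escape time 3
(row=2, col=0): c = -0.7700 + -0.9000i → escape time 4
(row=2, col=1): c = -0.0700 + -0.9000i → escape time 6
(row=2, col=2): c = 0.6300 + -0.9000i → escape time 2
(row=3, col=0): c = -0.7700 + -1.0900i → escape time 3
(row=3, col=1): c = -0.0700 + -1.0900i → escape time 5
(row=3, col=2): c = 0.6300 + -1.0900i → escape time 2
(row=4, col=0): c = -0.7700 + -1.2800i → escape time 3
(row=4, col=1): c = -0.0700 + -1.2800i → escape time 2
(row=4, col=2): c = 0.6300 + -1.2800i → escape time 2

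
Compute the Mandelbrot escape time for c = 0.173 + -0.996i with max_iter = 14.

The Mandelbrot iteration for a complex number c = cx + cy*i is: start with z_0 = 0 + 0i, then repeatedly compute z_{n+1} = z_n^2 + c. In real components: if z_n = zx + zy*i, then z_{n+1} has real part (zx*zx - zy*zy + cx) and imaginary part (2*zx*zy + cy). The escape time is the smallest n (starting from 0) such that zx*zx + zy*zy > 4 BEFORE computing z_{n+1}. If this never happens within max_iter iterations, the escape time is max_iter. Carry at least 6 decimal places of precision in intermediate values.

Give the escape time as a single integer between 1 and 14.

Answer: 4

Derivation:
z_0 = 0 + 0i, c = 0.1730 + -0.9960i
Iter 1: z = 0.1730 + -0.9960i, |z|^2 = 1.0219
Iter 2: z = -0.7891 + -1.3406i, |z|^2 = 2.4199
Iter 3: z = -1.0016 + 1.1197i, |z|^2 = 2.2570
Iter 4: z = -0.0776 + -3.2390i, |z|^2 = 10.4973
Escaped at iteration 4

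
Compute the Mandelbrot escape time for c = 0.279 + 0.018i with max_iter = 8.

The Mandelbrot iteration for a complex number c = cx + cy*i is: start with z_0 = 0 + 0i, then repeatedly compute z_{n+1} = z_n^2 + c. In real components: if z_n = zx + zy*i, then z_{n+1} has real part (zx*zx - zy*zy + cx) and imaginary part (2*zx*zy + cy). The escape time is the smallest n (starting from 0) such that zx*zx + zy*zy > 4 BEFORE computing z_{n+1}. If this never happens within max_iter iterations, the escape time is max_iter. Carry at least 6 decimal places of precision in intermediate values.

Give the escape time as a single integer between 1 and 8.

Answer: 8

Derivation:
z_0 = 0 + 0i, c = 0.2790 + 0.0180i
Iter 1: z = 0.2790 + 0.0180i, |z|^2 = 0.0782
Iter 2: z = 0.3565 + 0.0280i, |z|^2 = 0.1279
Iter 3: z = 0.4053 + 0.0380i, |z|^2 = 0.1657
Iter 4: z = 0.4418 + 0.0488i, |z|^2 = 0.1976
Iter 5: z = 0.4718 + 0.0611i, |z|^2 = 0.2264
Iter 6: z = 0.4979 + 0.0757i, |z|^2 = 0.2536
Iter 7: z = 0.5212 + 0.0934i, |z|^2 = 0.2803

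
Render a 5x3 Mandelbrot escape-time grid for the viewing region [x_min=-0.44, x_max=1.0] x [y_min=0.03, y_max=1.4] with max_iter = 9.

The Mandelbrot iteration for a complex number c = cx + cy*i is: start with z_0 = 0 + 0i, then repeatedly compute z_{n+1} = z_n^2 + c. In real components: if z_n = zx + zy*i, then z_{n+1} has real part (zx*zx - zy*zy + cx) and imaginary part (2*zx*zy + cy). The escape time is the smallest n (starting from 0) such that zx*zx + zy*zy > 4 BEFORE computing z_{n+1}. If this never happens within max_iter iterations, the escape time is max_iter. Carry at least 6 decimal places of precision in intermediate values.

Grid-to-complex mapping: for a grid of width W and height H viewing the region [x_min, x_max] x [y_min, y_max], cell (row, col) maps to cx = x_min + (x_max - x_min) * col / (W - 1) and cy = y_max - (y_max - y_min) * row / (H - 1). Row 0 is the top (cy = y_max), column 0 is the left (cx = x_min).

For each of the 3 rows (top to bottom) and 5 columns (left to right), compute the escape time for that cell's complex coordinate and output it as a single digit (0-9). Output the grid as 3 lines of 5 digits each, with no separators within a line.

Answer: 22222
79632
99942

Derivation:
(row=0, col=0): c = -0.4400 + 1.4000i → escape time 2
(row=0, col=1): c = -0.0800 + 1.4000i → escape time 2
(row=0, col=2): c = 0.2800 + 1.4000i → escape time 2
(row=0, col=3): c = 0.6400 + 1.4000i → escape time 2
(row=0, col=4): c = 1.0000 + 1.4000i → escape time 2
(row=1, col=0): c = -0.4400 + 0.7150i → escape time 7
(row=1, col=1): c = -0.0800 + 0.7150i → escape time 9
(row=1, col=2): c = 0.2800 + 0.7150i → escape time 6
(row=1, col=3): c = 0.6400 + 0.7150i → escape time 3
(row=1, col=4): c = 1.0000 + 0.7150i → escape time 2
(row=2, col=0): c = -0.4400 + 0.0300i → escape time 9
(row=2, col=1): c = -0.0800 + 0.0300i → escape time 9
(row=2, col=2): c = 0.2800 + 0.0300i → escape time 9
(row=2, col=3): c = 0.6400 + 0.0300i → escape time 4
(row=2, col=4): c = 1.0000 + 0.0300i → escape time 2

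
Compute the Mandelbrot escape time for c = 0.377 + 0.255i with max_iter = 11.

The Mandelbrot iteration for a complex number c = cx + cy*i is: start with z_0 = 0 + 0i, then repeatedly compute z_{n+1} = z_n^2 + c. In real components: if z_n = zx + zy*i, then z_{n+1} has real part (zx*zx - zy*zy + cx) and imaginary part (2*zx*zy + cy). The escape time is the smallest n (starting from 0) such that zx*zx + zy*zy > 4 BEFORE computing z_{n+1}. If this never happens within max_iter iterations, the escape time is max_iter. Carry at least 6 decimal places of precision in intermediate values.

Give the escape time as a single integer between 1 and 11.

Answer: 11

Derivation:
z_0 = 0 + 0i, c = 0.3770 + 0.2550i
Iter 1: z = 0.3770 + 0.2550i, |z|^2 = 0.2072
Iter 2: z = 0.4541 + 0.4473i, |z|^2 = 0.4063
Iter 3: z = 0.3832 + 0.6612i, |z|^2 = 0.5840
Iter 4: z = 0.0866 + 0.7617i, |z|^2 = 0.5877
Iter 5: z = -0.1957 + 0.3869i, |z|^2 = 0.1880
Iter 6: z = 0.2656 + 0.1036i, |z|^2 = 0.0813
Iter 7: z = 0.4368 + 0.3100i, |z|^2 = 0.2869
Iter 8: z = 0.4717 + 0.5258i, |z|^2 = 0.4990
Iter 9: z = 0.3230 + 0.7511i, |z|^2 = 0.6684
Iter 10: z = -0.0828 + 0.7402i, |z|^2 = 0.5547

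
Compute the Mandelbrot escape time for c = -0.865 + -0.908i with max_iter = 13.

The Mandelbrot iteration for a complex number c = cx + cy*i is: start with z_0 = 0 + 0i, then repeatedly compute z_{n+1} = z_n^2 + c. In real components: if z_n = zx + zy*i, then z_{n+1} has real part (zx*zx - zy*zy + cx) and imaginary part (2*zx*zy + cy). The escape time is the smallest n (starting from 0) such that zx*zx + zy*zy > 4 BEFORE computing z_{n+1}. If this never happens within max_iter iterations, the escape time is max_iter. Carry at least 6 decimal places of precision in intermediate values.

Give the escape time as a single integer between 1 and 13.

z_0 = 0 + 0i, c = -0.8650 + -0.9080i
Iter 1: z = -0.8650 + -0.9080i, |z|^2 = 1.5727
Iter 2: z = -0.9412 + 0.6628i, |z|^2 = 1.3253
Iter 3: z = -0.4184 + -2.1558i, |z|^2 = 4.8225
Escaped at iteration 3

Answer: 3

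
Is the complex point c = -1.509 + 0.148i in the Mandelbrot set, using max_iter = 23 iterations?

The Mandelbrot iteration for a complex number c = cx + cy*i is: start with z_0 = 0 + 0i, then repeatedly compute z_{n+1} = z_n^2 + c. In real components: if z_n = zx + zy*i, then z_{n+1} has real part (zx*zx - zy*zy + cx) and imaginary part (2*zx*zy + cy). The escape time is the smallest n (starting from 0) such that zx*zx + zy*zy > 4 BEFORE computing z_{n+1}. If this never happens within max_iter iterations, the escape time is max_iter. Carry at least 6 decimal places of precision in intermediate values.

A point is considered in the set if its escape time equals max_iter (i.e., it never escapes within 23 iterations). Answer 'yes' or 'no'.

Answer: no

Derivation:
z_0 = 0 + 0i, c = -1.5090 + 0.1480i
Iter 1: z = -1.5090 + 0.1480i, |z|^2 = 2.2990
Iter 2: z = 0.7462 + -0.2987i, |z|^2 = 0.6460
Iter 3: z = -1.0414 + -0.2977i, |z|^2 = 1.1732
Iter 4: z = -0.5131 + 0.7681i, |z|^2 = 0.8532
Iter 5: z = -1.8357 + -0.6402i, |z|^2 = 3.7797
Iter 6: z = 1.4510 + 2.4984i, |z|^2 = 8.3472
Escaped at iteration 6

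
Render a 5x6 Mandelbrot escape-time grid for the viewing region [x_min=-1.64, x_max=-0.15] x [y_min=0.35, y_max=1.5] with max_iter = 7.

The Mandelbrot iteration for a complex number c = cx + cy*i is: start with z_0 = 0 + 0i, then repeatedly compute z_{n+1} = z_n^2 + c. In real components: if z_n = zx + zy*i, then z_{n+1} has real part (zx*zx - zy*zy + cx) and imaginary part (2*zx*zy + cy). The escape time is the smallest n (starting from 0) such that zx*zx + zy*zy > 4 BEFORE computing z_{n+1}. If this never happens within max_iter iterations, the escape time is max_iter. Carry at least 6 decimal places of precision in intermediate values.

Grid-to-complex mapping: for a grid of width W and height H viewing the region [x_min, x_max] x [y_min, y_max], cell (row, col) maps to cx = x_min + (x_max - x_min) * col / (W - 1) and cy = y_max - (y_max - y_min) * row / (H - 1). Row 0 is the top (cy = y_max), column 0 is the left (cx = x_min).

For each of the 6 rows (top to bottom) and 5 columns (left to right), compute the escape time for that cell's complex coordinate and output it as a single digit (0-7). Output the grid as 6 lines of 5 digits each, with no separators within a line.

Answer: 12222
12333
23347
33457
33577
47777

Derivation:
(row=0, col=0): c = -1.6400 + 1.5000i → escape time 1
(row=0, col=1): c = -1.2675 + 1.5000i → escape time 2
(row=0, col=2): c = -0.8950 + 1.5000i → escape time 2
(row=0, col=3): c = -0.5225 + 1.5000i → escape time 2
(row=0, col=4): c = -0.1500 + 1.5000i → escape time 2
(row=1, col=0): c = -1.6400 + 1.2700i → escape time 1
(row=1, col=1): c = -1.2675 + 1.2700i → escape time 2
(row=1, col=2): c = -0.8950 + 1.2700i → escape time 3
(row=1, col=3): c = -0.5225 + 1.2700i → escape time 3
(row=1, col=4): c = -0.1500 + 1.2700i → escape time 3
(row=2, col=0): c = -1.6400 + 1.0400i → escape time 2
(row=2, col=1): c = -1.2675 + 1.0400i → escape time 3
(row=2, col=2): c = -0.8950 + 1.0400i → escape time 3
(row=2, col=3): c = -0.5225 + 1.0400i → escape time 4
(row=2, col=4): c = -0.1500 + 1.0400i → escape time 7
(row=3, col=0): c = -1.6400 + 0.8100i → escape time 3
(row=3, col=1): c = -1.2675 + 0.8100i → escape time 3
(row=3, col=2): c = -0.8950 + 0.8100i → escape time 4
(row=3, col=3): c = -0.5225 + 0.8100i → escape time 5
(row=3, col=4): c = -0.1500 + 0.8100i → escape time 7
(row=4, col=0): c = -1.6400 + 0.5800i → escape time 3
(row=4, col=1): c = -1.2675 + 0.5800i → escape time 3
(row=4, col=2): c = -0.8950 + 0.5800i → escape time 5
(row=4, col=3): c = -0.5225 + 0.5800i → escape time 7
(row=4, col=4): c = -0.1500 + 0.5800i → escape time 7
(row=5, col=0): c = -1.6400 + 0.3500i → escape time 4
(row=5, col=1): c = -1.2675 + 0.3500i → escape time 7
(row=5, col=2): c = -0.8950 + 0.3500i → escape time 7
(row=5, col=3): c = -0.5225 + 0.3500i → escape time 7
(row=5, col=4): c = -0.1500 + 0.3500i → escape time 7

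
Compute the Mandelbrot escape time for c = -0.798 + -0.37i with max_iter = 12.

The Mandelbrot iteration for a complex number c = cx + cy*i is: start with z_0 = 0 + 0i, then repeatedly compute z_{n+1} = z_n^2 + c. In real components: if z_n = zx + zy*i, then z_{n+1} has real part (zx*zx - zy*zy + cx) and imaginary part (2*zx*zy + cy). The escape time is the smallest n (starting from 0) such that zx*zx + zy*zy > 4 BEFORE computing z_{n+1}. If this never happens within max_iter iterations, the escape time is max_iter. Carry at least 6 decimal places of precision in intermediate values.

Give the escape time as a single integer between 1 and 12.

z_0 = 0 + 0i, c = -0.7980 + -0.3700i
Iter 1: z = -0.7980 + -0.3700i, |z|^2 = 0.7737
Iter 2: z = -0.2981 + 0.2205i, |z|^2 = 0.1375
Iter 3: z = -0.7578 + -0.5015i, |z|^2 = 0.8257
Iter 4: z = -0.4753 + 0.3900i, |z|^2 = 0.3780
Iter 5: z = -0.7242 + -0.7407i, |z|^2 = 1.0731
Iter 6: z = -0.8221 + 0.7029i, |z|^2 = 1.1699
Iter 7: z = -0.6161 + -1.5257i, |z|^2 = 2.7074
Iter 8: z = -2.7462 + 1.5100i, |z|^2 = 9.8219
Escaped at iteration 8

Answer: 8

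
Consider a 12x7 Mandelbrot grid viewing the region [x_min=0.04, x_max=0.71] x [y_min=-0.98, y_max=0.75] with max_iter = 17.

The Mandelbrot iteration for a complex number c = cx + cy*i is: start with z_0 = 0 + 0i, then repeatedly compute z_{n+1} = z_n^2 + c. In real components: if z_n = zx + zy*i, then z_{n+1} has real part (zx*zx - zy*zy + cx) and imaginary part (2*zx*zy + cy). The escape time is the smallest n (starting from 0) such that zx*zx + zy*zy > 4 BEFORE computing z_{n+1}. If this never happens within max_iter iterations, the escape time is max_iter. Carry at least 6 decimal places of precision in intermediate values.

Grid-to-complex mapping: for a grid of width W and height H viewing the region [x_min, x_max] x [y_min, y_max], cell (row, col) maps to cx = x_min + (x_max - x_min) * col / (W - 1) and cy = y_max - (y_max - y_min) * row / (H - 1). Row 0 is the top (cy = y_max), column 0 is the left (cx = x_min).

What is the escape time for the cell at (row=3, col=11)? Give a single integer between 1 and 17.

Answer: 3

Derivation:
z_0 = 0 + 0i, c = 0.7100 + -0.1150i
Iter 1: z = 0.7100 + -0.1150i, |z|^2 = 0.5173
Iter 2: z = 1.2009 + -0.2783i, |z|^2 = 1.5196
Iter 3: z = 2.0746 + -0.7834i, |z|^2 = 4.9179
Escaped at iteration 3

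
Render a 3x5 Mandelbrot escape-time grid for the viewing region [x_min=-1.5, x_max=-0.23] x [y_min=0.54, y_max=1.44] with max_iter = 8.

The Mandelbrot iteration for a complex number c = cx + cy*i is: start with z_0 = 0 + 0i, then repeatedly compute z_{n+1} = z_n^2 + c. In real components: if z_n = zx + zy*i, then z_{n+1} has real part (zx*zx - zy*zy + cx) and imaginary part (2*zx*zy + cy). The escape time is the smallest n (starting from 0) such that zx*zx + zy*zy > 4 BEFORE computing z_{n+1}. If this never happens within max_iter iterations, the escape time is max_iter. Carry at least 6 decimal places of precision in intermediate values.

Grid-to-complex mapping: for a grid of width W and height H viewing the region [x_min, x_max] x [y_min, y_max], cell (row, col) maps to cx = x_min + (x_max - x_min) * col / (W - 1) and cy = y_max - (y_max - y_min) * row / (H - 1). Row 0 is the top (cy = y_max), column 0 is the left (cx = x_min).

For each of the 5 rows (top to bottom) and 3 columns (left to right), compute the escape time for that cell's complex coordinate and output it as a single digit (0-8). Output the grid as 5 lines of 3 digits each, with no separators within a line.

Answer: 122
233
336
348
358

Derivation:
(row=0, col=0): c = -1.5000 + 1.4400i → escape time 1
(row=0, col=1): c = -0.8650 + 1.4400i → escape time 2
(row=0, col=2): c = -0.2300 + 1.4400i → escape time 2
(row=1, col=0): c = -1.5000 + 1.2150i → escape time 2
(row=1, col=1): c = -0.8650 + 1.2150i → escape time 3
(row=1, col=2): c = -0.2300 + 1.2150i → escape time 3
(row=2, col=0): c = -1.5000 + 0.9900i → escape time 3
(row=2, col=1): c = -0.8650 + 0.9900i → escape time 3
(row=2, col=2): c = -0.2300 + 0.9900i → escape time 6
(row=3, col=0): c = -1.5000 + 0.7650i → escape time 3
(row=3, col=1): c = -0.8650 + 0.7650i → escape time 4
(row=3, col=2): c = -0.2300 + 0.7650i → escape time 8
(row=4, col=0): c = -1.5000 + 0.5400i → escape time 3
(row=4, col=1): c = -0.8650 + 0.5400i → escape time 5
(row=4, col=2): c = -0.2300 + 0.5400i → escape time 8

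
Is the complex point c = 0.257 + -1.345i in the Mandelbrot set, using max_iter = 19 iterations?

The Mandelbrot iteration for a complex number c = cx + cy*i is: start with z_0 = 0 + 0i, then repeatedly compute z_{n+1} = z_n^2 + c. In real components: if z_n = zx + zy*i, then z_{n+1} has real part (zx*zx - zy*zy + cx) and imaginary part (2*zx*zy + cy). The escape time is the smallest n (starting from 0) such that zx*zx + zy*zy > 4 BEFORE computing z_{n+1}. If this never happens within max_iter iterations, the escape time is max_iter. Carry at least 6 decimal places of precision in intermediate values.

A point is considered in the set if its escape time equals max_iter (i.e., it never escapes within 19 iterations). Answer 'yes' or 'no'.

z_0 = 0 + 0i, c = 0.2570 + -1.3450i
Iter 1: z = 0.2570 + -1.3450i, |z|^2 = 1.8751
Iter 2: z = -1.4860 + -2.0363i, |z|^2 = 6.3548
Escaped at iteration 2

Answer: no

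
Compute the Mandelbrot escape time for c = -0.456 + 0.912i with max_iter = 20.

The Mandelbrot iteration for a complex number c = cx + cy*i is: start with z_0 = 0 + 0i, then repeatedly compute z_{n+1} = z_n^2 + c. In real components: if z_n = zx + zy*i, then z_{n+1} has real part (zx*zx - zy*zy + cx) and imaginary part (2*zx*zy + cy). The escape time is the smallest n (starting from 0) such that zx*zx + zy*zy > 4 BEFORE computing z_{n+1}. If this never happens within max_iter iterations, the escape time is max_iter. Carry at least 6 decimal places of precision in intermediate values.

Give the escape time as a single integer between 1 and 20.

z_0 = 0 + 0i, c = -0.4560 + 0.9120i
Iter 1: z = -0.4560 + 0.9120i, |z|^2 = 1.0397
Iter 2: z = -1.0798 + 0.0803i, |z|^2 = 1.1724
Iter 3: z = 0.7035 + 0.7387i, |z|^2 = 1.0406
Iter 4: z = -0.5067 + 1.9514i, |z|^2 = 4.0646
Escaped at iteration 4

Answer: 4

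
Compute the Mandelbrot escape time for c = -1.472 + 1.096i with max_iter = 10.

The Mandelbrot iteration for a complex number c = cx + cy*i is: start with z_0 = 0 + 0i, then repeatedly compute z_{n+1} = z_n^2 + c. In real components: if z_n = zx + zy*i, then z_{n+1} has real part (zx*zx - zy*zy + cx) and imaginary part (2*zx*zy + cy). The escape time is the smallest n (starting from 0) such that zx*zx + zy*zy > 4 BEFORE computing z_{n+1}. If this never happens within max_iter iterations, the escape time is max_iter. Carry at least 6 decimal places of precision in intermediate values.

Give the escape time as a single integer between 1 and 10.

Answer: 2

Derivation:
z_0 = 0 + 0i, c = -1.4720 + 1.0960i
Iter 1: z = -1.4720 + 1.0960i, |z|^2 = 3.3680
Iter 2: z = -0.5064 + -2.1306i, |z|^2 = 4.7960
Escaped at iteration 2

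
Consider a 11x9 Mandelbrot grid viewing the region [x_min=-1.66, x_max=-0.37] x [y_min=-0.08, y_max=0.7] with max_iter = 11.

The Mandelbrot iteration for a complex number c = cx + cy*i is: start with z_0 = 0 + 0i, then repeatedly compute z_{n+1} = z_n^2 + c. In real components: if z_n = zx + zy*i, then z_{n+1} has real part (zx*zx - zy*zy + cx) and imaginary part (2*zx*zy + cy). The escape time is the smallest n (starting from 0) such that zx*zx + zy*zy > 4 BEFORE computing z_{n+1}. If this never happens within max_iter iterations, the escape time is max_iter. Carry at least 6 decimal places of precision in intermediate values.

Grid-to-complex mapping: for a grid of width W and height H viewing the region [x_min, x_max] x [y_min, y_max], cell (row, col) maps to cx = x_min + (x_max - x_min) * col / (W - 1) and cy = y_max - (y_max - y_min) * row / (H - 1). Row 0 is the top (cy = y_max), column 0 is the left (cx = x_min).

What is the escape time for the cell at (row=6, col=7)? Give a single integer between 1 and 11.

z_0 = 0 + 0i, c = -0.7570 + 0.1150i
Iter 1: z = -0.7570 + 0.1150i, |z|^2 = 0.5863
Iter 2: z = -0.1972 + -0.0591i, |z|^2 = 0.0424
Iter 3: z = -0.7216 + 0.1383i, |z|^2 = 0.5399
Iter 4: z = -0.2554 + -0.0846i, |z|^2 = 0.0724
Iter 5: z = -0.6989 + 0.1582i, |z|^2 = 0.5135
Iter 6: z = -0.2935 + -0.1062i, |z|^2 = 0.0974
Iter 7: z = -0.6821 + 0.1773i, |z|^2 = 0.4967
Iter 8: z = -0.3232 + -0.1269i, |z|^2 = 0.1205
Iter 9: z = -0.6687 + 0.1970i, |z|^2 = 0.4859
Iter 10: z = -0.3487 + -0.1485i, |z|^2 = 0.1436

Answer: 11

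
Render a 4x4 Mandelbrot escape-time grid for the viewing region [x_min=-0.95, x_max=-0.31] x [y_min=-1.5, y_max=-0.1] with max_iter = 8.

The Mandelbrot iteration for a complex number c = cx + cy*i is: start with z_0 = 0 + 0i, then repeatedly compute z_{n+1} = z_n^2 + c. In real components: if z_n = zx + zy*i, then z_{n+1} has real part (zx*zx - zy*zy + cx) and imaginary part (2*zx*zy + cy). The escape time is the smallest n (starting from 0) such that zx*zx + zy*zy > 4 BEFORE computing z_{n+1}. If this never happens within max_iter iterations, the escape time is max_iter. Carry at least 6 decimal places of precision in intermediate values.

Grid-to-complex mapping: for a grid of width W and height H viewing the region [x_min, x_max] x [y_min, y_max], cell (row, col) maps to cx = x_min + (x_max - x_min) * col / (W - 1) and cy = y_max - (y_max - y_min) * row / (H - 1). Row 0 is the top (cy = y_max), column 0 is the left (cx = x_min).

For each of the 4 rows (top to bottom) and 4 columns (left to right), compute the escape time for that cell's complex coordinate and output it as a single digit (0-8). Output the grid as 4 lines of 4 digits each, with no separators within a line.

(row=0, col=0): c = -0.9500 + -0.1000i → escape time 8
(row=0, col=1): c = -0.7367 + -0.1000i → escape time 8
(row=0, col=2): c = -0.5233 + -0.1000i → escape time 8
(row=0, col=3): c = -0.3100 + -0.1000i → escape time 8
(row=1, col=0): c = -0.9500 + -0.5667i → escape time 5
(row=1, col=1): c = -0.7367 + -0.5667i → escape time 6
(row=1, col=2): c = -0.5233 + -0.5667i → escape time 8
(row=1, col=3): c = -0.3100 + -0.5667i → escape time 8
(row=2, col=0): c = -0.9500 + -1.0333i → escape time 3
(row=2, col=1): c = -0.7367 + -1.0333i → escape time 3
(row=2, col=2): c = -0.5233 + -1.0333i → escape time 4
(row=2, col=3): c = -0.3100 + -1.0333i → escape time 5
(row=3, col=0): c = -0.9500 + -1.5000i → escape time 2
(row=3, col=1): c = -0.7367 + -1.5000i → escape time 2
(row=3, col=2): c = -0.5233 + -1.5000i → escape time 2
(row=3, col=3): c = -0.3100 + -1.5000i → escape time 2

Answer: 8888
5688
3345
2222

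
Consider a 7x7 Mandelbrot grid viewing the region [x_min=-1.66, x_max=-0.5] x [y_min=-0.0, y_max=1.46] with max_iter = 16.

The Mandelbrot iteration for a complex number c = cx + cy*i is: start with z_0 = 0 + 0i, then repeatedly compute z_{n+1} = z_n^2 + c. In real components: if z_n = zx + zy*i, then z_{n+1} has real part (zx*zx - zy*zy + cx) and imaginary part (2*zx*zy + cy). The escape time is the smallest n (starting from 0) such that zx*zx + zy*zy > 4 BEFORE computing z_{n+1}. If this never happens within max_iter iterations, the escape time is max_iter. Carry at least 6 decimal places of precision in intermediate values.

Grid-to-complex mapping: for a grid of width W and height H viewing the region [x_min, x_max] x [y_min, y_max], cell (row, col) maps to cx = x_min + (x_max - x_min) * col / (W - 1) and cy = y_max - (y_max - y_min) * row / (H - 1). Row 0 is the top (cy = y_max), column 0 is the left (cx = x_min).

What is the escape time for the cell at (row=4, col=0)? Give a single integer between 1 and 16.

Answer: 3

Derivation:
z_0 = 0 + 0i, c = -1.6600 + 0.4867i
Iter 1: z = -1.6600 + 0.4867i, |z|^2 = 2.9924
Iter 2: z = 0.8588 + -1.1291i, |z|^2 = 2.0123
Iter 3: z = -2.1973 + -1.4525i, |z|^2 = 6.9381
Escaped at iteration 3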